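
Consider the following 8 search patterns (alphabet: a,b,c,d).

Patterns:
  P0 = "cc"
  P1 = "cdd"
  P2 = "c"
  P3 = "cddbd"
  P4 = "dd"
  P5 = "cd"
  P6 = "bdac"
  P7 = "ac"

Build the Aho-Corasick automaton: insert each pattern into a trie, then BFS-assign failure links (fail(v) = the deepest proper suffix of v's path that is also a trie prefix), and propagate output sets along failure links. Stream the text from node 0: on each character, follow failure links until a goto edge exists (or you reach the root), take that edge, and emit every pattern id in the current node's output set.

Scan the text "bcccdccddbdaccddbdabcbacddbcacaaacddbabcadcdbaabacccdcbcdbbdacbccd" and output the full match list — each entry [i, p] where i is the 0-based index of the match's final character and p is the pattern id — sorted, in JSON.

Construct AC machine:
Trie (insert patterns):
  n0 'ε': a→13 b→9 c→1 d→7
  n1 'c': c→2 d→3  ←P2
  n2 'cc': ·  ←P0
  n3 'cd': d→4  ←P5
  n4 'cdd': b→5  ←P1
  n5 'cddb': d→6
  n6 'cddbd': ·  ←P3
  n7 'd': d→8
  n8 'dd': ·  ←P4
  n9 'b': d→10
  n10 'bd': a→11
  n11 'bda': c→12
  n12 'bdac': ·  ←P6
  n13 'a': c→14
  n14 'ac': ·  ←P7

BFS fail/out derivation:
  n1('c'): parent n0 fail=0; on 'c' 0 → fail=0;  out {2}∪∅={2}
  n7('d'): parent n0 fail=0; on 'd' 0 → fail=0;  out ∅∪∅=∅
  n9('b'): parent n0 fail=0; on 'b' 0 → fail=0;  out ∅∪∅=∅
  n13('a'): parent n0 fail=0; on 'a' 0 → fail=0;  out ∅∪∅=∅
  n2('cc'): parent n1 fail=0; on 'c' 0 → fail=1;  out {0}∪{2}={0,2}
  n3('cd'): parent n1 fail=0; on 'd' 0 → fail=7;  out {5}∪∅={5}
  n8('dd'): parent n7 fail=0; on 'd' 0 → fail=7;  out {4}∪∅={4}
  n10('bd'): parent n9 fail=0; on 'd' 0 → fail=7;  out ∅∪∅=∅
  n14('ac'): parent n13 fail=0; on 'c' 0 → fail=1;  out {7}∪{2}={2,7}
  n4('cdd'): parent n3 fail=7; on 'd' 7 → fail=8;  out {1}∪{4}={1,4}
  n11('bda'): parent n10 fail=7; on 'a' 7→0 → fail=13;  out ∅∪∅=∅
  n5('cddb'): parent n4 fail=8; on 'b' 8→7→0 → fail=9;  out ∅∪∅=∅
  n12('bdac'): parent n11 fail=13; on 'c' 13 → fail=14;  out {6}∪{2,7}={2,6,7}
  n6('cddbd'): parent n5 fail=9; on 'd' 9 → fail=10;  out {3}∪∅={3}

Scan:
i=0 'b': node 0→9
i=1 'c': node 9→1 (via fail)  ** P2@[1:1]
i=2 'c': node 1→2  ** P0@[1:2],P2@[2:2]
i=3 'c': node 2→2 (via fail)  ** P0@[2:3],P2@[3:3]
i=4 'd': node 2→3 (via fail)  ** P5@[3:4]
i=5 'c': node 3→1 (via fail)  ** P2@[5:5]
i=6 'c': node 1→2  ** P0@[5:6],P2@[6:6]
i=7 'd': node 2→3 (via fail)  ** P5@[6:7]
i=8 'd': node 3→4  ** P1@[6:8],P4@[7:8]
i=9 'b': node 4→5
i=10 'd': node 5→6  ** P3@[6:10]
i=11 'a': node 6→11 (via fail)
i=12 'c': node 11→12  ** P2@[12:12],P6@[9:12],P7@[11:12]
i=13 'c': node 12→2 (via fail)  ** P0@[12:13],P2@[13:13]
i=14 'd': node 2→3 (via fail)  ** P5@[13:14]
i=15 'd': node 3→4  ** P1@[13:15],P4@[14:15]
i=16 'b': node 4→5
i=17 'd': node 5→6  ** P3@[13:17]
i=18 'a': node 6→11 (via fail)
i=19 'b': node 11→9 (via fail)
i=20 'c': node 9→1 (via fail)  ** P2@[20:20]
i=21 'b': node 1→9 (via fail)
i=22 'a': node 9→13 (via fail)
i=23 'c': node 13→14  ** P2@[23:23],P7@[22:23]
i=24 'd': node 14→3 (via fail)  ** P5@[23:24]
i=25 'd': node 3→4  ** P1@[23:25],P4@[24:25]
i=26 'b': node 4→5
i=27 'c': node 5→1 (via fail)  ** P2@[27:27]
i=28 'a': node 1→13 (via fail)
i=29 'c': node 13→14  ** P2@[29:29],P7@[28:29]
i=30 'a': node 14→13 (via fail)
i=31 'a': node 13→13 (via fail)
i=32 'a': node 13→13 (via fail)
i=33 'c': node 13→14  ** P2@[33:33],P7@[32:33]
i=34 'd': node 14→3 (via fail)  ** P5@[33:34]
i=35 'd': node 3→4  ** P1@[33:35],P4@[34:35]
i=36 'b': node 4→5
i=37 'a': node 5→13 (via fail)
i=38 'b': node 13→9 (via fail)
i=39 'c': node 9→1 (via fail)  ** P2@[39:39]
i=40 'a': node 1→13 (via fail)
i=41 'd': node 13→7 (via fail)
i=42 'c': node 7→1 (via fail)  ** P2@[42:42]
i=43 'd': node 1→3  ** P5@[42:43]
i=44 'b': node 3→9 (via fail)
i=45 'a': node 9→13 (via fail)
i=46 'a': node 13→13 (via fail)
i=47 'b': node 13→9 (via fail)
i=48 'a': node 9→13 (via fail)
i=49 'c': node 13→14  ** P2@[49:49],P7@[48:49]
i=50 'c': node 14→2 (via fail)  ** P0@[49:50],P2@[50:50]
i=51 'c': node 2→2 (via fail)  ** P0@[50:51],P2@[51:51]
i=52 'd': node 2→3 (via fail)  ** P5@[51:52]
i=53 'c': node 3→1 (via fail)  ** P2@[53:53]
i=54 'b': node 1→9 (via fail)
i=55 'c': node 9→1 (via fail)  ** P2@[55:55]
i=56 'd': node 1→3  ** P5@[55:56]
i=57 'b': node 3→9 (via fail)
i=58 'b': node 9→9 (via fail)
i=59 'd': node 9→10
i=60 'a': node 10→11
i=61 'c': node 11→12  ** P2@[61:61],P6@[58:61],P7@[60:61]
i=62 'b': node 12→9 (via fail)
i=63 'c': node 9→1 (via fail)  ** P2@[63:63]
i=64 'c': node 1→2  ** P0@[63:64],P2@[64:64]
i=65 'd': node 2→3 (via fail)  ** P5@[64:65]

All matches (sorted): [[1,2],[2,0],[2,2],[3,0],[3,2],[4,5],[5,2],[6,0],[6,2],[7,5],[8,1],[8,4],[10,3],[12,2],[12,6],[12,7],[13,0],[13,2],[14,5],[15,1],[15,4],[17,3],[20,2],[23,2],[23,7],[24,5],[25,1],[25,4],[27,2],[29,2],[29,7],[33,2],[33,7],[34,5],[35,1],[35,4],[39,2],[42,2],[43,5],[49,2],[49,7],[50,0],[50,2],[51,0],[51,2],[52,5],[53,2],[55,2],[56,5],[61,2],[61,6],[61,7],[63,2],[64,0],[64,2],[65,5]]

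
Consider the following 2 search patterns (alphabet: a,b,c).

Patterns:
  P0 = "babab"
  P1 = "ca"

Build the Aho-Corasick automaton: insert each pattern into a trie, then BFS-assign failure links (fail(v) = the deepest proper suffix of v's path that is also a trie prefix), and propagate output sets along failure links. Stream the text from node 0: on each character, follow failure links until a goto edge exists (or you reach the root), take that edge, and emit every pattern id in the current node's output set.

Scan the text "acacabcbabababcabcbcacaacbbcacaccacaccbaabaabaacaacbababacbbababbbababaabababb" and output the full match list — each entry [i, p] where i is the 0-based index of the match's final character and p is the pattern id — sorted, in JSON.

Build automaton:
Trie (insert patterns):
  n0 'ε': b→1 c→6
  n1 'b': a→2
  n2 'ba': b→3
  n3 'bab': a→4
  n4 'baba': b→5
  n5 'babab': ·  [P0 ends]
  n6 'c': a→7
  n7 'ca': ·  [P1 ends]

BFS fail/out derivation:
  n1('b'): parent n0 fail=0; on 'b' 0 → fail=0;  out ∅∪∅=∅
  n6('c'): parent n0 fail=0; on 'c' 0 → fail=0;  out ∅∪∅=∅
  n2('ba'): parent n1 fail=0; on 'a' 0 → fail=0;  out ∅∪∅=∅
  n7('ca'): parent n6 fail=0; on 'a' 0 → fail=0;  out {1}∪∅={1}
  n3('bab'): parent n2 fail=0; on 'b' 0 → fail=1;  out ∅∪∅=∅
  n4('baba'): parent n3 fail=1; on 'a' 1 → fail=2;  out ∅∪∅=∅
  n5('babab'): parent n4 fail=2; on 'b' 2 → fail=3;  out {0}∪∅={0}

Run:
i=0 'a': node 0→0
i=1 'c': node 0→6
i=2 'a': node 6→7  → match P1@[1:2]
i=3 'c': node 7→6 (fail-walked)
i=4 'a': node 6→7  → match P1@[3:4]
i=5 'b': node 7→1 (fail-walked)
i=6 'c': node 1→6 (fail-walked)
i=7 'b': node 6→1 (fail-walked)
i=8 'a': node 1→2
i=9 'b': node 2→3
i=10 'a': node 3→4
i=11 'b': node 4→5  → match P0@[7:11]
i=12 'a': node 5→4 (fail-walked)
i=13 'b': node 4→5  → match P0@[9:13]
i=14 'c': node 5→6 (fail-walked)
i=15 'a': node 6→7  → match P1@[14:15]
i=16 'b': node 7→1 (fail-walked)
i=17 'c': node 1→6 (fail-walked)
i=18 'b': node 6→1 (fail-walked)
i=19 'c': node 1→6 (fail-walked)
i=20 'a': node 6→7  → match P1@[19:20]
i=21 'c': node 7→6 (fail-walked)
i=22 'a': node 6→7  → match P1@[21:22]
i=23 'a': node 7→0 (fail-walked)
i=24 'c': node 0→6
i=25 'b': node 6→1 (fail-walked)
i=26 'b': node 1→1 (fail-walked)
i=27 'c': node 1→6 (fail-walked)
i=28 'a': node 6→7  → match P1@[27:28]
i=29 'c': node 7→6 (fail-walked)
i=30 'a': node 6→7  → match P1@[29:30]
i=31 'c': node 7→6 (fail-walked)
i=32 'c': node 6→6 (fail-walked)
i=33 'a': node 6→7  → match P1@[32:33]
i=34 'c': node 7→6 (fail-walked)
i=35 'a': node 6→7  → match P1@[34:35]
i=36 'c': node 7→6 (fail-walked)
i=37 'c': node 6→6 (fail-walked)
i=38 'b': node 6→1 (fail-walked)
i=39 'a': node 1→2
i=40 'a': node 2→0 (fail-walked)
i=41 'b': node 0→1
i=42 'a': node 1→2
i=43 'a': node 2→0 (fail-walked)
i=44 'b': node 0→1
i=45 'a': node 1→2
i=46 'a': node 2→0 (fail-walked)
i=47 'c': node 0→6
i=48 'a': node 6→7  → match P1@[47:48]
i=49 'a': node 7→0 (fail-walked)
i=50 'c': node 0→6
i=51 'b': node 6→1 (fail-walked)
i=52 'a': node 1→2
i=53 'b': node 2→3
i=54 'a': node 3→4
i=55 'b': node 4→5  → match P0@[51:55]
i=56 'a': node 5→4 (fail-walked)
i=57 'c': node 4→6 (fail-walked)
i=58 'b': node 6→1 (fail-walked)
i=59 'b': node 1→1 (fail-walked)
i=60 'a': node 1→2
i=61 'b': node 2→3
i=62 'a': node 3→4
i=63 'b': node 4→5  → match P0@[59:63]
i=64 'b': node 5→1 (fail-walked)
i=65 'b': node 1→1 (fail-walked)
i=66 'a': node 1→2
i=67 'b': node 2→3
i=68 'a': node 3→4
i=69 'b': node 4→5  → match P0@[65:69]
i=70 'a': node 5→4 (fail-walked)
i=71 'a': node 4→0 (fail-walked)
i=72 'b': node 0→1
i=73 'a': node 1→2
i=74 'b': node 2→3
i=75 'a': node 3→4
i=76 'b': node 4→5  → match P0@[72:76]
i=77 'b': node 5→1 (fail-walked)

Result: [[2,1],[4,1],[11,0],[13,0],[15,1],[20,1],[22,1],[28,1],[30,1],[33,1],[35,1],[48,1],[55,0],[63,0],[69,0],[76,0]]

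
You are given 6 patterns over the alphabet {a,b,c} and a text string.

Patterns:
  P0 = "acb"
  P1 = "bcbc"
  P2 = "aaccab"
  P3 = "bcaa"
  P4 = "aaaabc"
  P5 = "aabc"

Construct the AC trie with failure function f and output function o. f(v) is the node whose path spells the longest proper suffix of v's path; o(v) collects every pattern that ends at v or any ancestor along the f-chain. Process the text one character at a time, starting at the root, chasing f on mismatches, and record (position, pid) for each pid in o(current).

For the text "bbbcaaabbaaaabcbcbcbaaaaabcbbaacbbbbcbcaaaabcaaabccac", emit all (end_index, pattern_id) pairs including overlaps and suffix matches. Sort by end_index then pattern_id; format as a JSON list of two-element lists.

Construct AC machine:
Trie (insert patterns):
  0='ε' goto a→1 b→4
  1='a' goto a→8 c→2
  2='ac' goto b→3
  3='acb' goto ·  [P0 ends]
  4='b' goto c→5
  5='bc' goto a→13 b→6
  6='bcb' goto c→7
  7='bcbc' goto ·  [P1 ends]
  8='aa' goto a→15 b→19 c→9
  9='aac' goto c→10
  10='aacc' goto a→11
  11='aacca' goto b→12
  12='aaccab' goto ·  [P2 ends]
  13='bca' goto a→14
  14='bcaa' goto ·  [P3 ends]
  15='aaa' goto a→16
  16='aaaa' goto b→17
  17='aaaab' goto c→18
  18='aaaabc' goto ·  [P4 ends]
  19='aab' goto c→20
  20='aabc' goto ·  [P5 ends]

BFS fail/out derivation:
  n1('a'): parent n0 fail=0; on 'a' 0 → fail=0;  out ∅∪∅=∅
  n4('b'): parent n0 fail=0; on 'b' 0 → fail=0;  out ∅∪∅=∅
  n2('ac'): parent n1 fail=0; on 'c' 0 → fail=0;  out ∅∪∅=∅
  n5('bc'): parent n4 fail=0; on 'c' 0 → fail=0;  out ∅∪∅=∅
  n8('aa'): parent n1 fail=0; on 'a' 0 → fail=1;  out ∅∪∅=∅
  n3('acb'): parent n2 fail=0; on 'b' 0 → fail=4;  out {0}∪∅={0}
  n6('bcb'): parent n5 fail=0; on 'b' 0 → fail=4;  out ∅∪∅=∅
  n9('aac'): parent n8 fail=1; on 'c' 1 → fail=2;  out ∅∪∅=∅
  n13('bca'): parent n5 fail=0; on 'a' 0 → fail=1;  out ∅∪∅=∅
  n15('aaa'): parent n8 fail=1; on 'a' 1 → fail=8;  out ∅∪∅=∅
  n19('aab'): parent n8 fail=1; on 'b' 1→0 → fail=4;  out ∅∪∅=∅
  n7('bcbc'): parent n6 fail=4; on 'c' 4 → fail=5;  out {1}∪∅={1}
  n10('aacc'): parent n9 fail=2; on 'c' 2→0 → fail=0;  out ∅∪∅=∅
  n14('bcaa'): parent n13 fail=1; on 'a' 1 → fail=8;  out {3}∪∅={3}
  n16('aaaa'): parent n15 fail=8; on 'a' 8 → fail=15;  out ∅∪∅=∅
  n20('aabc'): parent n19 fail=4; on 'c' 4 → fail=5;  out {5}∪∅={5}
  n11('aacca'): parent n10 fail=0; on 'a' 0 → fail=1;  out ∅∪∅=∅
  n17('aaaab'): parent n16 fail=15; on 'b' 15→8 → fail=19;  out ∅∪∅=∅
  n12('aaccab'): parent n11 fail=1; on 'b' 1→0 → fail=4;  out {2}∪∅={2}
  n18('aaaabc'): parent n17 fail=19; on 'c' 19 → fail=20;  out {4}∪{5}={4,5}

Scan:
[0] read 'b'  n0⇒n4
[1] read 'b'  n4⇒n4 ·f
[2] read 'b'  n4⇒n4 ·f
[3] read 'c'  n4⇒n5
[4] read 'a'  n5⇒n13
[5] read 'a'  n13⇒n14  → match P3@[2:5]
[6] read 'a'  n14⇒n15 ·f
[7] read 'b'  n15⇒n19 ·f
[8] read 'b'  n19⇒n4 ·f
[9] read 'a'  n4⇒n1 ·f
[10] read 'a'  n1⇒n8
[11] read 'a'  n8⇒n15
[12] read 'a'  n15⇒n16
[13] read 'b'  n16⇒n17
[14] read 'c'  n17⇒n18  → match P4@[9:14],P5@[11:14]
[15] read 'b'  n18⇒n6 ·f
[16] read 'c'  n6⇒n7  → match P1@[13:16]
[17] read 'b'  n7⇒n6 ·f
[18] read 'c'  n6⇒n7  → match P1@[15:18]
[19] read 'b'  n7⇒n6 ·f
[20] read 'a'  n6⇒n1 ·f
[21] read 'a'  n1⇒n8
[22] read 'a'  n8⇒n15
[23] read 'a'  n15⇒n16
[24] read 'a'  n16⇒n16 ·f
[25] read 'b'  n16⇒n17
[26] read 'c'  n17⇒n18  → match P4@[21:26],P5@[23:26]
[27] read 'b'  n18⇒n6 ·f
[28] read 'b'  n6⇒n4 ·f
[29] read 'a'  n4⇒n1 ·f
[30] read 'a'  n1⇒n8
[31] read 'c'  n8⇒n9
[32] read 'b'  n9⇒n3 ·f  → match P0@[30:32]
[33] read 'b'  n3⇒n4 ·f
[34] read 'b'  n4⇒n4 ·f
[35] read 'b'  n4⇒n4 ·f
[36] read 'c'  n4⇒n5
[37] read 'b'  n5⇒n6
[38] read 'c'  n6⇒n7  → match P1@[35:38]
[39] read 'a'  n7⇒n13 ·f
[40] read 'a'  n13⇒n14  → match P3@[37:40]
[41] read 'a'  n14⇒n15 ·f
[42] read 'a'  n15⇒n16
[43] read 'b'  n16⇒n17
[44] read 'c'  n17⇒n18  → match P4@[39:44],P5@[41:44]
[45] read 'a'  n18⇒n13 ·f
[46] read 'a'  n13⇒n14  → match P3@[43:46]
[47] read 'a'  n14⇒n15 ·f
[48] read 'b'  n15⇒n19 ·f
[49] read 'c'  n19⇒n20  → match P5@[46:49]
[50] read 'c'  n20⇒n0 ·f
[51] read 'a'  n0⇒n1
[52] read 'c'  n1⇒n2

Result: [[5,3],[14,4],[14,5],[16,1],[18,1],[26,4],[26,5],[32,0],[38,1],[40,3],[44,4],[44,5],[46,3],[49,5]]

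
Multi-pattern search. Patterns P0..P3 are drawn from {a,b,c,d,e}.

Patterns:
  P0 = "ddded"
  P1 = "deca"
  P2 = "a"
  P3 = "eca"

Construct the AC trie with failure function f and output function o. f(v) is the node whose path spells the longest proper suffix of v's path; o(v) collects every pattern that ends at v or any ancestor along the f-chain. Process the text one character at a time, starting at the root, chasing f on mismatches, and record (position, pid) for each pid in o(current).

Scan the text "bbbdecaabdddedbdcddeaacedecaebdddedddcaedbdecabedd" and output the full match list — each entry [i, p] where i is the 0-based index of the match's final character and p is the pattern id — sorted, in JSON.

Build automaton:
Trie (insert patterns):
  n0 'ε': a→9 d→1 e→10
  n1 'd': d→2 e→6
  n2 'dd': d→3
  n3 'ddd': e→4
  n4 'ddde': d→5
  n5 'ddded': ·  [P0 ends]
  n6 'de': c→7
  n7 'dec': a→8
  n8 'deca': ·  [P1 ends]
  n9 'a': ·  [P2 ends]
  n10 'e': c→11
  n11 'ec': a→12
  n12 'eca': ·  [P3 ends]

Failure links (BFS by depth):
  fail(1) 'd': from fail(0)=0 chase 'd': 0 ⇒ 0;  out=∅∪out(0)=∅
  fail(9) 'a': from fail(0)=0 chase 'a': 0 ⇒ 0;  out={2}∪out(0)={2}
  fail(10) 'e': from fail(0)=0 chase 'e': 0 ⇒ 0;  out=∅∪out(0)=∅
  fail(2) 'dd': from fail(1)=0 chase 'd': 0 ⇒ 1;  out=∅∪out(1)=∅
  fail(6) 'de': from fail(1)=0 chase 'e': 0 ⇒ 10;  out=∅∪out(10)=∅
  fail(11) 'ec': from fail(10)=0 chase 'c': 0 ⇒ 0;  out=∅∪out(0)=∅
  fail(3) 'ddd': from fail(2)=1 chase 'd': 1 ⇒ 2;  out=∅∪out(2)=∅
  fail(7) 'dec': from fail(6)=10 chase 'c': 10 ⇒ 11;  out=∅∪out(11)=∅
  fail(12) 'eca': from fail(11)=0 chase 'a': 0 ⇒ 9;  out={3}∪out(9)={2,3}
  fail(4) 'ddde': from fail(3)=2 chase 'e': 2→1 ⇒ 6;  out=∅∪out(6)=∅
  fail(8) 'deca': from fail(7)=11 chase 'a': 11 ⇒ 12;  out={1}∪out(12)={1,2,3}
  fail(5) 'ddded': from fail(4)=6 chase 'd': 6→10→0 ⇒ 1;  out={0}∪out(1)={0}

Text stream:
pos 0 'b': at 0
pos 1 'b': at 0
pos 2 'b': at 0
pos 3 'd': at 1
pos 4 'e': at 6
pos 5 'c': at 7
pos 6 'a': at 8  ** P1@[3:6],P2@[6:6],P3@[4:6]
pos 7 'a': at 9 (fail-walked)  ** P2@[7:7]
pos 8 'b': at 0 (fail-walked)
pos 9 'd': at 1
pos 10 'd': at 2
pos 11 'd': at 3
pos 12 'e': at 4
pos 13 'd': at 5  ** P0@[9:13]
pos 14 'b': at 0 (fail-walked)
pos 15 'd': at 1
pos 16 'c': at 0 (fail-walked)
pos 17 'd': at 1
pos 18 'd': at 2
pos 19 'e': at 6 (fail-walked)
pos 20 'a': at 9 (fail-walked)  ** P2@[20:20]
pos 21 'a': at 9 (fail-walked)  ** P2@[21:21]
pos 22 'c': at 0 (fail-walked)
pos 23 'e': at 10
pos 24 'd': at 1 (fail-walked)
pos 25 'e': at 6
pos 26 'c': at 7
pos 27 'a': at 8  ** P1@[24:27],P2@[27:27],P3@[25:27]
pos 28 'e': at 10 (fail-walked)
pos 29 'b': at 0 (fail-walked)
pos 30 'd': at 1
pos 31 'd': at 2
pos 32 'd': at 3
pos 33 'e': at 4
pos 34 'd': at 5  ** P0@[30:34]
pos 35 'd': at 2 (fail-walked)
pos 36 'd': at 3
pos 37 'c': at 0 (fail-walked)
pos 38 'a': at 9  ** P2@[38:38]
pos 39 'e': at 10 (fail-walked)
pos 40 'd': at 1 (fail-walked)
pos 41 'b': at 0 (fail-walked)
pos 42 'd': at 1
pos 43 'e': at 6
pos 44 'c': at 7
pos 45 'a': at 8  ** P1@[42:45],P2@[45:45],P3@[43:45]
pos 46 'b': at 0 (fail-walked)
pos 47 'e': at 10
pos 48 'd': at 1 (fail-walked)
pos 49 'd': at 2

Result: [[6,1],[6,2],[6,3],[7,2],[13,0],[20,2],[21,2],[27,1],[27,2],[27,3],[34,0],[38,2],[45,1],[45,2],[45,3]]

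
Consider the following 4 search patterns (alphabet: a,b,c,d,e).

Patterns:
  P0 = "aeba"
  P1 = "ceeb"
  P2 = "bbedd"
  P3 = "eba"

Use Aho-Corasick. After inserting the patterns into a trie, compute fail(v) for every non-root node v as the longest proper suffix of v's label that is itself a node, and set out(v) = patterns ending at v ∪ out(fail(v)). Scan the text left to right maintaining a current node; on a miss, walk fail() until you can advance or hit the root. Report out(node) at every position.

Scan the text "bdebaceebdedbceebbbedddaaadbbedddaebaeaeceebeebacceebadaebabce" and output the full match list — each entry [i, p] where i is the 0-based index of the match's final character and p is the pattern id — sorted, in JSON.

Build:
Trie (insert patterns):
  n0 'ε': a→1 b→9 c→5 e→14
  n1 'a': e→2
  n2 'ae': b→3
  n3 'aeb': a→4
  n4 'aeba': ·  ←P0
  n5 'c': e→6
  n6 'ce': e→7
  n7 'cee': b→8
  n8 'ceeb': ·  ←P1
  n9 'b': b→10
  n10 'bb': e→11
  n11 'bbe': d→12
  n12 'bbed': d→13
  n13 'bbedd': ·  ←P2
  n14 'e': b→15
  n15 'eb': a→16
  n16 'eba': ·  ←P3

BFS fail/out derivation:
  n1('a'): parent n0 fail=0; on 'a' 0 → fail=0;  out ∅∪∅=∅
  n5('c'): parent n0 fail=0; on 'c' 0 → fail=0;  out ∅∪∅=∅
  n9('b'): parent n0 fail=0; on 'b' 0 → fail=0;  out ∅∪∅=∅
  n14('e'): parent n0 fail=0; on 'e' 0 → fail=0;  out ∅∪∅=∅
  n2('ae'): parent n1 fail=0; on 'e' 0 → fail=14;  out ∅∪∅=∅
  n6('ce'): parent n5 fail=0; on 'e' 0 → fail=14;  out ∅∪∅=∅
  n10('bb'): parent n9 fail=0; on 'b' 0 → fail=9;  out ∅∪∅=∅
  n15('eb'): parent n14 fail=0; on 'b' 0 → fail=9;  out ∅∪∅=∅
  n3('aeb'): parent n2 fail=14; on 'b' 14 → fail=15;  out ∅∪∅=∅
  n7('cee'): parent n6 fail=14; on 'e' 14→0 → fail=14;  out ∅∪∅=∅
  n11('bbe'): parent n10 fail=9; on 'e' 9→0 → fail=14;  out ∅∪∅=∅
  n16('eba'): parent n15 fail=9; on 'a' 9→0 → fail=1;  out {3}∪∅={3}
  n4('aeba'): parent n3 fail=15; on 'a' 15 → fail=16;  out {0}∪{3}={0,3}
  n8('ceeb'): parent n7 fail=14; on 'b' 14 → fail=15;  out {1}∪∅={1}
  n12('bbed'): parent n11 fail=14; on 'd' 14→0 → fail=0;  out ∅∪∅=∅
  n13('bbedd'): parent n12 fail=0; on 'd' 0 → fail=0;  out {2}∪∅={2}

Run:
[0] read 'b'  n0⇒n9
[1] read 'd'  n9⇒n0 (via fail)
[2] read 'e'  n0⇒n14
[3] read 'b'  n14⇒n15
[4] read 'a'  n15⇒n16  ** P3@[2:4]
[5] read 'c'  n16⇒n5 (via fail)
[6] read 'e'  n5⇒n6
[7] read 'e'  n6⇒n7
[8] read 'b'  n7⇒n8  ** P1@[5:8]
[9] read 'd'  n8⇒n0 (via fail)
[10] read 'e'  n0⇒n14
[11] read 'd'  n14⇒n0 (via fail)
[12] read 'b'  n0⇒n9
[13] read 'c'  n9⇒n5 (via fail)
[14] read 'e'  n5⇒n6
[15] read 'e'  n6⇒n7
[16] read 'b'  n7⇒n8  ** P1@[13:16]
[17] read 'b'  n8⇒n10 (via fail)
[18] read 'b'  n10⇒n10 (via fail)
[19] read 'e'  n10⇒n11
[20] read 'd'  n11⇒n12
[21] read 'd'  n12⇒n13  ** P2@[17:21]
[22] read 'd'  n13⇒n0 (via fail)
[23] read 'a'  n0⇒n1
[24] read 'a'  n1⇒n1 (via fail)
[25] read 'a'  n1⇒n1 (via fail)
[26] read 'd'  n1⇒n0 (via fail)
[27] read 'b'  n0⇒n9
[28] read 'b'  n9⇒n10
[29] read 'e'  n10⇒n11
[30] read 'd'  n11⇒n12
[31] read 'd'  n12⇒n13  ** P2@[27:31]
[32] read 'd'  n13⇒n0 (via fail)
[33] read 'a'  n0⇒n1
[34] read 'e'  n1⇒n2
[35] read 'b'  n2⇒n3
[36] read 'a'  n3⇒n4  ** P0@[33:36],P3@[34:36]
[37] read 'e'  n4⇒n2 (via fail)
[38] read 'a'  n2⇒n1 (via fail)
[39] read 'e'  n1⇒n2
[40] read 'c'  n2⇒n5 (via fail)
[41] read 'e'  n5⇒n6
[42] read 'e'  n6⇒n7
[43] read 'b'  n7⇒n8  ** P1@[40:43]
[44] read 'e'  n8⇒n14 (via fail)
[45] read 'e'  n14⇒n14 (via fail)
[46] read 'b'  n14⇒n15
[47] read 'a'  n15⇒n16  ** P3@[45:47]
[48] read 'c'  n16⇒n5 (via fail)
[49] read 'c'  n5⇒n5 (via fail)
[50] read 'e'  n5⇒n6
[51] read 'e'  n6⇒n7
[52] read 'b'  n7⇒n8  ** P1@[49:52]
[53] read 'a'  n8⇒n16 (via fail)  ** P3@[51:53]
[54] read 'd'  n16⇒n0 (via fail)
[55] read 'a'  n0⇒n1
[56] read 'e'  n1⇒n2
[57] read 'b'  n2⇒n3
[58] read 'a'  n3⇒n4  ** P0@[55:58],P3@[56:58]
[59] read 'b'  n4⇒n9 (via fail)
[60] read 'c'  n9⇒n5 (via fail)
[61] read 'e'  n5⇒n6

Result: [[4,3],[8,1],[16,1],[21,2],[31,2],[36,0],[36,3],[43,1],[47,3],[52,1],[53,3],[58,0],[58,3]]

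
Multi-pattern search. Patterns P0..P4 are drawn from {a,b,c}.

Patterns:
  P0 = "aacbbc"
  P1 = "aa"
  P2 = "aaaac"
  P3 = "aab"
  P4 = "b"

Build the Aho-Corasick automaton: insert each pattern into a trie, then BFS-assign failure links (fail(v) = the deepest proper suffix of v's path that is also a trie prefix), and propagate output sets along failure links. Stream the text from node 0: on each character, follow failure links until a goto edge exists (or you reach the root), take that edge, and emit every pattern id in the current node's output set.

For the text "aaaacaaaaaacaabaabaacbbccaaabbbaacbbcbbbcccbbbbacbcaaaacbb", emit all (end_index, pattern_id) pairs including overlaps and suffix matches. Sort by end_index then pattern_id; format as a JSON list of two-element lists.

Construct AC machine:
Trie (insert patterns):
  0='ε' goto a→1 b→11
  1='a' goto a→2
  2='aa' goto a→7 b→10 c→3  [P1 ends]
  3='aac' goto b→4
  4='aacb' goto b→5
  5='aacbb' goto c→6
  6='aacbbc' goto ·  [P0 ends]
  7='aaa' goto a→8
  8='aaaa' goto c→9
  9='aaaac' goto ·  [P2 ends]
  10='aab' goto ·  [P3 ends]
  11='b' goto ·  [P4 ends]

Failure links (BFS by depth):
  fail(1) 'a': from fail(0)=0 chase 'a': 0 ⇒ 0;  out=∅∪out(0)=∅
  fail(11) 'b': from fail(0)=0 chase 'b': 0 ⇒ 0;  out={4}∪out(0)={4}
  fail(2) 'aa': from fail(1)=0 chase 'a': 0 ⇒ 1;  out={1}∪out(1)={1}
  fail(3) 'aac': from fail(2)=1 chase 'c': 1→0 ⇒ 0;  out=∅∪out(0)=∅
  fail(7) 'aaa': from fail(2)=1 chase 'a': 1 ⇒ 2;  out=∅∪out(2)={1}
  fail(10) 'aab': from fail(2)=1 chase 'b': 1→0 ⇒ 11;  out={3}∪out(11)={3,4}
  fail(4) 'aacb': from fail(3)=0 chase 'b': 0 ⇒ 11;  out=∅∪out(11)={4}
  fail(8) 'aaaa': from fail(7)=2 chase 'a': 2 ⇒ 7;  out=∅∪out(7)={1}
  fail(5) 'aacbb': from fail(4)=11 chase 'b': 11→0 ⇒ 11;  out=∅∪out(11)={4}
  fail(9) 'aaaac': from fail(8)=7 chase 'c': 7→2 ⇒ 3;  out={2}∪out(3)={2}
  fail(6) 'aacbbc': from fail(5)=11 chase 'c': 11→0 ⇒ 0;  out={0}∪out(0)={0}

Text stream:
[0] read 'a'  n0⇒n1
[1] read 'a'  n1⇒n2  emit P1@[0:1]
[2] read 'a'  n2⇒n7  emit P1@[1:2]
[3] read 'a'  n7⇒n8  emit P1@[2:3]
[4] read 'c'  n8⇒n9  emit P2@[0:4]
[5] read 'a'  n9⇒n1 (via fail)
[6] read 'a'  n1⇒n2  emit P1@[5:6]
[7] read 'a'  n2⇒n7  emit P1@[6:7]
[8] read 'a'  n7⇒n8  emit P1@[7:8]
[9] read 'a'  n8⇒n8 (via fail)  emit P1@[8:9]
[10] read 'a'  n8⇒n8 (via fail)  emit P1@[9:10]
[11] read 'c'  n8⇒n9  emit P2@[7:11]
[12] read 'a'  n9⇒n1 (via fail)
[13] read 'a'  n1⇒n2  emit P1@[12:13]
[14] read 'b'  n2⇒n10  emit P3@[12:14],P4@[14:14]
[15] read 'a'  n10⇒n1 (via fail)
[16] read 'a'  n1⇒n2  emit P1@[15:16]
[17] read 'b'  n2⇒n10  emit P3@[15:17],P4@[17:17]
[18] read 'a'  n10⇒n1 (via fail)
[19] read 'a'  n1⇒n2  emit P1@[18:19]
[20] read 'c'  n2⇒n3
[21] read 'b'  n3⇒n4  emit P4@[21:21]
[22] read 'b'  n4⇒n5  emit P4@[22:22]
[23] read 'c'  n5⇒n6  emit P0@[18:23]
[24] read 'c'  n6⇒n0 (via fail)
[25] read 'a'  n0⇒n1
[26] read 'a'  n1⇒n2  emit P1@[25:26]
[27] read 'a'  n2⇒n7  emit P1@[26:27]
[28] read 'b'  n7⇒n10 (via fail)  emit P3@[26:28],P4@[28:28]
[29] read 'b'  n10⇒n11 (via fail)  emit P4@[29:29]
[30] read 'b'  n11⇒n11 (via fail)  emit P4@[30:30]
[31] read 'a'  n11⇒n1 (via fail)
[32] read 'a'  n1⇒n2  emit P1@[31:32]
[33] read 'c'  n2⇒n3
[34] read 'b'  n3⇒n4  emit P4@[34:34]
[35] read 'b'  n4⇒n5  emit P4@[35:35]
[36] read 'c'  n5⇒n6  emit P0@[31:36]
[37] read 'b'  n6⇒n11 (via fail)  emit P4@[37:37]
[38] read 'b'  n11⇒n11 (via fail)  emit P4@[38:38]
[39] read 'b'  n11⇒n11 (via fail)  emit P4@[39:39]
[40] read 'c'  n11⇒n0 (via fail)
[41] read 'c'  n0⇒n0
[42] read 'c'  n0⇒n0
[43] read 'b'  n0⇒n11  emit P4@[43:43]
[44] read 'b'  n11⇒n11 (via fail)  emit P4@[44:44]
[45] read 'b'  n11⇒n11 (via fail)  emit P4@[45:45]
[46] read 'b'  n11⇒n11 (via fail)  emit P4@[46:46]
[47] read 'a'  n11⇒n1 (via fail)
[48] read 'c'  n1⇒n0 (via fail)
[49] read 'b'  n0⇒n11  emit P4@[49:49]
[50] read 'c'  n11⇒n0 (via fail)
[51] read 'a'  n0⇒n1
[52] read 'a'  n1⇒n2  emit P1@[51:52]
[53] read 'a'  n2⇒n7  emit P1@[52:53]
[54] read 'a'  n7⇒n8  emit P1@[53:54]
[55] read 'c'  n8⇒n9  emit P2@[51:55]
[56] read 'b'  n9⇒n4 (via fail)  emit P4@[56:56]
[57] read 'b'  n4⇒n5  emit P4@[57:57]

Matches: [[1,1],[2,1],[3,1],[4,2],[6,1],[7,1],[8,1],[9,1],[10,1],[11,2],[13,1],[14,3],[14,4],[16,1],[17,3],[17,4],[19,1],[21,4],[22,4],[23,0],[26,1],[27,1],[28,3],[28,4],[29,4],[30,4],[32,1],[34,4],[35,4],[36,0],[37,4],[38,4],[39,4],[43,4],[44,4],[45,4],[46,4],[49,4],[52,1],[53,1],[54,1],[55,2],[56,4],[57,4]]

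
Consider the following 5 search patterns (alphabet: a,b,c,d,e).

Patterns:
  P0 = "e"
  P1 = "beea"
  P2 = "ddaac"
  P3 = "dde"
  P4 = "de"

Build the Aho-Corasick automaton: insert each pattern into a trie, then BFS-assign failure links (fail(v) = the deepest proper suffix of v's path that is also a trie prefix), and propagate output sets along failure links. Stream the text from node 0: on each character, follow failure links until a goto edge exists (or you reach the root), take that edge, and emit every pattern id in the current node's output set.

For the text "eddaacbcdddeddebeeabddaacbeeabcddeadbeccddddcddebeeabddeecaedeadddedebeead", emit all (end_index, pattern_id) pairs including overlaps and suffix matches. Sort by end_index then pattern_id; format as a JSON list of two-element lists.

Build automaton:
Trie nodes:
  n0 'ε': b→2 d→6 e→1
  n1 'e': ·  [P0 ends]
  n2 'b': e→3
  n3 'be': e→4
  n4 'bee': a→5
  n5 'beea': ·  [P1 ends]
  n6 'd': d→7 e→12
  n7 'dd': a→8 e→11
  n8 'dda': a→9
  n9 'ddaa': c→10
  n10 'ddaac': ·  [P2 ends]
  n11 'dde': ·  [P3 ends]
  n12 'de': ·  [P4 ends]

Failure links (BFS by depth):
  n1('e'): parent n0 fail=0; on 'e' 0 → fail=0;  out {0}∪∅={0}
  n2('b'): parent n0 fail=0; on 'b' 0 → fail=0;  out ∅∪∅=∅
  n6('d'): parent n0 fail=0; on 'd' 0 → fail=0;  out ∅∪∅=∅
  n3('be'): parent n2 fail=0; on 'e' 0 → fail=1;  out ∅∪{0}={0}
  n7('dd'): parent n6 fail=0; on 'd' 0 → fail=6;  out ∅∪∅=∅
  n12('de'): parent n6 fail=0; on 'e' 0 → fail=1;  out {4}∪{0}={0,4}
  n4('bee'): parent n3 fail=1; on 'e' 1→0 → fail=1;  out ∅∪{0}={0}
  n8('dda'): parent n7 fail=6; on 'a' 6→0 → fail=0;  out ∅∪∅=∅
  n11('dde'): parent n7 fail=6; on 'e' 6 → fail=12;  out {3}∪{0,4}={0,3,4}
  n5('beea'): parent n4 fail=1; on 'a' 1→0 → fail=0;  out {1}∪∅={1}
  n9('ddaa'): parent n8 fail=0; on 'a' 0 → fail=0;  out ∅∪∅=∅
  n10('ddaac'): parent n9 fail=0; on 'c' 0 → fail=0;  out {2}∪∅={2}

Text stream:
[0] read 'e'  n0⇒n1  → match P0@[0:0]
[1] read 'd'  n1⇒n6 (fail-walked)
[2] read 'd'  n6⇒n7
[3] read 'a'  n7⇒n8
[4] read 'a'  n8⇒n9
[5] read 'c'  n9⇒n10  → match P2@[1:5]
[6] read 'b'  n10⇒n2 (fail-walked)
[7] read 'c'  n2⇒n0 (fail-walked)
[8] read 'd'  n0⇒n6
[9] read 'd'  n6⇒n7
[10] read 'd'  n7⇒n7 (fail-walked)
[11] read 'e'  n7⇒n11  → match P0@[11:11],P3@[9:11],P4@[10:11]
[12] read 'd'  n11⇒n6 (fail-walked)
[13] read 'd'  n6⇒n7
[14] read 'e'  n7⇒n11  → match P0@[14:14],P3@[12:14],P4@[13:14]
[15] read 'b'  n11⇒n2 (fail-walked)
[16] read 'e'  n2⇒n3  → match P0@[16:16]
[17] read 'e'  n3⇒n4  → match P0@[17:17]
[18] read 'a'  n4⇒n5  → match P1@[15:18]
[19] read 'b'  n5⇒n2 (fail-walked)
[20] read 'd'  n2⇒n6 (fail-walked)
[21] read 'd'  n6⇒n7
[22] read 'a'  n7⇒n8
[23] read 'a'  n8⇒n9
[24] read 'c'  n9⇒n10  → match P2@[20:24]
[25] read 'b'  n10⇒n2 (fail-walked)
[26] read 'e'  n2⇒n3  → match P0@[26:26]
[27] read 'e'  n3⇒n4  → match P0@[27:27]
[28] read 'a'  n4⇒n5  → match P1@[25:28]
[29] read 'b'  n5⇒n2 (fail-walked)
[30] read 'c'  n2⇒n0 (fail-walked)
[31] read 'd'  n0⇒n6
[32] read 'd'  n6⇒n7
[33] read 'e'  n7⇒n11  → match P0@[33:33],P3@[31:33],P4@[32:33]
[34] read 'a'  n11⇒n0 (fail-walked)
[35] read 'd'  n0⇒n6
[36] read 'b'  n6⇒n2 (fail-walked)
[37] read 'e'  n2⇒n3  → match P0@[37:37]
[38] read 'c'  n3⇒n0 (fail-walked)
[39] read 'c'  n0⇒n0
[40] read 'd'  n0⇒n6
[41] read 'd'  n6⇒n7
[42] read 'd'  n7⇒n7 (fail-walked)
[43] read 'd'  n7⇒n7 (fail-walked)
[44] read 'c'  n7⇒n0 (fail-walked)
[45] read 'd'  n0⇒n6
[46] read 'd'  n6⇒n7
[47] read 'e'  n7⇒n11  → match P0@[47:47],P3@[45:47],P4@[46:47]
[48] read 'b'  n11⇒n2 (fail-walked)
[49] read 'e'  n2⇒n3  → match P0@[49:49]
[50] read 'e'  n3⇒n4  → match P0@[50:50]
[51] read 'a'  n4⇒n5  → match P1@[48:51]
[52] read 'b'  n5⇒n2 (fail-walked)
[53] read 'd'  n2⇒n6 (fail-walked)
[54] read 'd'  n6⇒n7
[55] read 'e'  n7⇒n11  → match P0@[55:55],P3@[53:55],P4@[54:55]
[56] read 'e'  n11⇒n1 (fail-walked)  → match P0@[56:56]
[57] read 'c'  n1⇒n0 (fail-walked)
[58] read 'a'  n0⇒n0
[59] read 'e'  n0⇒n1  → match P0@[59:59]
[60] read 'd'  n1⇒n6 (fail-walked)
[61] read 'e'  n6⇒n12  → match P0@[61:61],P4@[60:61]
[62] read 'a'  n12⇒n0 (fail-walked)
[63] read 'd'  n0⇒n6
[64] read 'd'  n6⇒n7
[65] read 'd'  n7⇒n7 (fail-walked)
[66] read 'e'  n7⇒n11  → match P0@[66:66],P3@[64:66],P4@[65:66]
[67] read 'd'  n11⇒n6 (fail-walked)
[68] read 'e'  n6⇒n12  → match P0@[68:68],P4@[67:68]
[69] read 'b'  n12⇒n2 (fail-walked)
[70] read 'e'  n2⇒n3  → match P0@[70:70]
[71] read 'e'  n3⇒n4  → match P0@[71:71]
[72] read 'a'  n4⇒n5  → match P1@[69:72]
[73] read 'd'  n5⇒n6 (fail-walked)

Matches: [[0,0],[5,2],[11,0],[11,3],[11,4],[14,0],[14,3],[14,4],[16,0],[17,0],[18,1],[24,2],[26,0],[27,0],[28,1],[33,0],[33,3],[33,4],[37,0],[47,0],[47,3],[47,4],[49,0],[50,0],[51,1],[55,0],[55,3],[55,4],[56,0],[59,0],[61,0],[61,4],[66,0],[66,3],[66,4],[68,0],[68,4],[70,0],[71,0],[72,1]]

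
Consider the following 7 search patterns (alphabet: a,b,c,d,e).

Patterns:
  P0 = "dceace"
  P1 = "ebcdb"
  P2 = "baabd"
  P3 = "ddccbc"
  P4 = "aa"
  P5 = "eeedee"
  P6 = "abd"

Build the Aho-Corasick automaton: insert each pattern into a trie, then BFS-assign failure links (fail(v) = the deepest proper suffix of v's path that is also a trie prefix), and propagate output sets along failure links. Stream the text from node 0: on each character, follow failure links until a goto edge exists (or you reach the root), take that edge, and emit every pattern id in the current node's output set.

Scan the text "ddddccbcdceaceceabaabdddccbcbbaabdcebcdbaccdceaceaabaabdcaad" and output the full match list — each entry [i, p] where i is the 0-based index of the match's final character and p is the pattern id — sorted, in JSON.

Construct AC machine:
Trie (insert patterns):
  n0 'ε': a→22 b→12 d→1 e→7
  n1 'd': c→2 d→17
  n2 'dc': e→3
  n3 'dce': a→4
  n4 'dcea': c→5
  n5 'dceac': e→6
  n6 'dceace': ·  ←P0
  n7 'e': b→8 e→24
  n8 'eb': c→9
  n9 'ebc': d→10
  n10 'ebcd': b→11
  n11 'ebcdb': ·  ←P1
  n12 'b': a→13
  n13 'ba': a→14
  n14 'baa': b→15
  n15 'baab': d→16
  n16 'baabd': ·  ←P2
  n17 'dd': c→18
  n18 'ddc': c→19
  n19 'ddcc': b→20
  n20 'ddccb': c→21
  n21 'ddccbc': ·  ←P3
  n22 'a': a→23 b→29
  n23 'aa': ·  ←P4
  n24 'ee': e→25
  n25 'eee': d→26
  n26 'eeed': e→27
  n27 'eeede': e→28
  n28 'eeedee': ·  ←P5
  n29 'ab': d→30
  n30 'abd': ·  ←P6

Failure links (BFS by depth):
  n1('d'): parent n0 fail=0; on 'd' 0 → fail=0;  out ∅∪∅=∅
  n7('e'): parent n0 fail=0; on 'e' 0 → fail=0;  out ∅∪∅=∅
  n12('b'): parent n0 fail=0; on 'b' 0 → fail=0;  out ∅∪∅=∅
  n22('a'): parent n0 fail=0; on 'a' 0 → fail=0;  out ∅∪∅=∅
  n2('dc'): parent n1 fail=0; on 'c' 0 → fail=0;  out ∅∪∅=∅
  n8('eb'): parent n7 fail=0; on 'b' 0 → fail=12;  out ∅∪∅=∅
  n13('ba'): parent n12 fail=0; on 'a' 0 → fail=22;  out ∅∪∅=∅
  n17('dd'): parent n1 fail=0; on 'd' 0 → fail=1;  out ∅∪∅=∅
  n23('aa'): parent n22 fail=0; on 'a' 0 → fail=22;  out {4}∪∅={4}
  n24('ee'): parent n7 fail=0; on 'e' 0 → fail=7;  out ∅∪∅=∅
  n29('ab'): parent n22 fail=0; on 'b' 0 → fail=12;  out ∅∪∅=∅
  n3('dce'): parent n2 fail=0; on 'e' 0 → fail=7;  out ∅∪∅=∅
  n9('ebc'): parent n8 fail=12; on 'c' 12→0 → fail=0;  out ∅∪∅=∅
  n14('baa'): parent n13 fail=22; on 'a' 22 → fail=23;  out ∅∪{4}={4}
  n18('ddc'): parent n17 fail=1; on 'c' 1 → fail=2;  out ∅∪∅=∅
  n25('eee'): parent n24 fail=7; on 'e' 7 → fail=24;  out ∅∪∅=∅
  n30('abd'): parent n29 fail=12; on 'd' 12→0 → fail=1;  out {6}∪∅={6}
  n4('dcea'): parent n3 fail=7; on 'a' 7→0 → fail=22;  out ∅∪∅=∅
  n10('ebcd'): parent n9 fail=0; on 'd' 0 → fail=1;  out ∅∪∅=∅
  n15('baab'): parent n14 fail=23; on 'b' 23→22 → fail=29;  out ∅∪∅=∅
  n19('ddcc'): parent n18 fail=2; on 'c' 2→0 → fail=0;  out ∅∪∅=∅
  n26('eeed'): parent n25 fail=24; on 'd' 24→7→0 → fail=1;  out ∅∪∅=∅
  n5('dceac'): parent n4 fail=22; on 'c' 22→0 → fail=0;  out ∅∪∅=∅
  n11('ebcdb'): parent n10 fail=1; on 'b' 1→0 → fail=12;  out {1}∪∅={1}
  n16('baabd'): parent n15 fail=29; on 'd' 29 → fail=30;  out {2}∪{6}={2,6}
  n20('ddccb'): parent n19 fail=0; on 'b' 0 → fail=12;  out ∅∪∅=∅
  n27('eeede'): parent n26 fail=1; on 'e' 1→0 → fail=7;  out ∅∪∅=∅
  n6('dceace'): parent n5 fail=0; on 'e' 0 → fail=7;  out {0}∪∅={0}
  n21('ddccbc'): parent n20 fail=12; on 'c' 12→0 → fail=0;  out {3}∪∅={3}
  n28('eeedee'): parent n27 fail=7; on 'e' 7 → fail=24;  out {5}∪∅={5}

Run:
[0] read 'd'  n0⇒n1
[1] read 'd'  n1⇒n17
[2] read 'd'  n17⇒n17 (via fail)
[3] read 'd'  n17⇒n17 (via fail)
[4] read 'c'  n17⇒n18
[5] read 'c'  n18⇒n19
[6] read 'b'  n19⇒n20
[7] read 'c'  n20⇒n21  → match P3@[2:7]
[8] read 'd'  n21⇒n1 (via fail)
[9] read 'c'  n1⇒n2
[10] read 'e'  n2⇒n3
[11] read 'a'  n3⇒n4
[12] read 'c'  n4⇒n5
[13] read 'e'  n5⇒n6  → match P0@[8:13]
[14] read 'c'  n6⇒n0 (via fail)
[15] read 'e'  n0⇒n7
[16] read 'a'  n7⇒n22 (via fail)
[17] read 'b'  n22⇒n29
[18] read 'a'  n29⇒n13 (via fail)
[19] read 'a'  n13⇒n14  → match P4@[18:19]
[20] read 'b'  n14⇒n15
[21] read 'd'  n15⇒n16  → match P2@[17:21],P6@[19:21]
[22] read 'd'  n16⇒n17 (via fail)
[23] read 'd'  n17⇒n17 (via fail)
[24] read 'c'  n17⇒n18
[25] read 'c'  n18⇒n19
[26] read 'b'  n19⇒n20
[27] read 'c'  n20⇒n21  → match P3@[22:27]
[28] read 'b'  n21⇒n12 (via fail)
[29] read 'b'  n12⇒n12 (via fail)
[30] read 'a'  n12⇒n13
[31] read 'a'  n13⇒n14  → match P4@[30:31]
[32] read 'b'  n14⇒n15
[33] read 'd'  n15⇒n16  → match P2@[29:33],P6@[31:33]
[34] read 'c'  n16⇒n2 (via fail)
[35] read 'e'  n2⇒n3
[36] read 'b'  n3⇒n8 (via fail)
[37] read 'c'  n8⇒n9
[38] read 'd'  n9⇒n10
[39] read 'b'  n10⇒n11  → match P1@[35:39]
[40] read 'a'  n11⇒n13 (via fail)
[41] read 'c'  n13⇒n0 (via fail)
[42] read 'c'  n0⇒n0
[43] read 'd'  n0⇒n1
[44] read 'c'  n1⇒n2
[45] read 'e'  n2⇒n3
[46] read 'a'  n3⇒n4
[47] read 'c'  n4⇒n5
[48] read 'e'  n5⇒n6  → match P0@[43:48]
[49] read 'a'  n6⇒n22 (via fail)
[50] read 'a'  n22⇒n23  → match P4@[49:50]
[51] read 'b'  n23⇒n29 (via fail)
[52] read 'a'  n29⇒n13 (via fail)
[53] read 'a'  n13⇒n14  → match P4@[52:53]
[54] read 'b'  n14⇒n15
[55] read 'd'  n15⇒n16  → match P2@[51:55],P6@[53:55]
[56] read 'c'  n16⇒n2 (via fail)
[57] read 'a'  n2⇒n22 (via fail)
[58] read 'a'  n22⇒n23  → match P4@[57:58]
[59] read 'd'  n23⇒n1 (via fail)

Result: [[7,3],[13,0],[19,4],[21,2],[21,6],[27,3],[31,4],[33,2],[33,6],[39,1],[48,0],[50,4],[53,4],[55,2],[55,6],[58,4]]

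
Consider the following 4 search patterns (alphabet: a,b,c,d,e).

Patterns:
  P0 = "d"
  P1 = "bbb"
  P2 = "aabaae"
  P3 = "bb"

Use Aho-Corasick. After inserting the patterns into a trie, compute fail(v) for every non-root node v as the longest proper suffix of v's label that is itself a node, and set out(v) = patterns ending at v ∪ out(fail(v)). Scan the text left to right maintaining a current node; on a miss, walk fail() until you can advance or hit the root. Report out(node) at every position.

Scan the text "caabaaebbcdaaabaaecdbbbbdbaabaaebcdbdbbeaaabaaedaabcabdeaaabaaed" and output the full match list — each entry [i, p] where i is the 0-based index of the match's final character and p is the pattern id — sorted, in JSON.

Build automaton:
Trie (insert patterns):
  n0 'ε': a→5 b→2 d→1
  n1 'd': ·  ←P0
  n2 'b': b→3
  n3 'bb': b→4  ←P3
  n4 'bbb': ·  ←P1
  n5 'a': a→6
  n6 'aa': b→7
  n7 'aab': a→8
  n8 'aaba': a→9
  n9 'aabaa': e→10
  n10 'aabaae': ·  ←P2

Failure links (BFS by depth):
  fail(1) 'd': from fail(0)=0 chase 'd': 0 ⇒ 0;  out={0}∪out(0)={0}
  fail(2) 'b': from fail(0)=0 chase 'b': 0 ⇒ 0;  out=∅∪out(0)=∅
  fail(5) 'a': from fail(0)=0 chase 'a': 0 ⇒ 0;  out=∅∪out(0)=∅
  fail(3) 'bb': from fail(2)=0 chase 'b': 0 ⇒ 2;  out={3}∪out(2)={3}
  fail(6) 'aa': from fail(5)=0 chase 'a': 0 ⇒ 5;  out=∅∪out(5)=∅
  fail(4) 'bbb': from fail(3)=2 chase 'b': 2 ⇒ 3;  out={1}∪out(3)={1,3}
  fail(7) 'aab': from fail(6)=5 chase 'b': 5→0 ⇒ 2;  out=∅∪out(2)=∅
  fail(8) 'aaba': from fail(7)=2 chase 'a': 2→0 ⇒ 5;  out=∅∪out(5)=∅
  fail(9) 'aabaa': from fail(8)=5 chase 'a': 5 ⇒ 6;  out=∅∪out(6)=∅
  fail(10) 'aabaae': from fail(9)=6 chase 'e': 6→5→0 ⇒ 0;  out={2}∪out(0)={2}

Run:
i=0 'c': node 0→0
i=1 'a': node 0→5
i=2 'a': node 5→6
i=3 'b': node 6→7
i=4 'a': node 7→8
i=5 'a': node 8→9
i=6 'e': node 9→10  → match P2@[1:6]
i=7 'b': node 10→2 (fail-walked)
i=8 'b': node 2→3  → match P3@[7:8]
i=9 'c': node 3→0 (fail-walked)
i=10 'd': node 0→1  → match P0@[10:10]
i=11 'a': node 1→5 (fail-walked)
i=12 'a': node 5→6
i=13 'a': node 6→6 (fail-walked)
i=14 'b': node 6→7
i=15 'a': node 7→8
i=16 'a': node 8→9
i=17 'e': node 9→10  → match P2@[12:17]
i=18 'c': node 10→0 (fail-walked)
i=19 'd': node 0→1  → match P0@[19:19]
i=20 'b': node 1→2 (fail-walked)
i=21 'b': node 2→3  → match P3@[20:21]
i=22 'b': node 3→4  → match P1@[20:22],P3@[21:22]
i=23 'b': node 4→4 (fail-walked)  → match P1@[21:23],P3@[22:23]
i=24 'd': node 4→1 (fail-walked)  → match P0@[24:24]
i=25 'b': node 1→2 (fail-walked)
i=26 'a': node 2→5 (fail-walked)
i=27 'a': node 5→6
i=28 'b': node 6→7
i=29 'a': node 7→8
i=30 'a': node 8→9
i=31 'e': node 9→10  → match P2@[26:31]
i=32 'b': node 10→2 (fail-walked)
i=33 'c': node 2→0 (fail-walked)
i=34 'd': node 0→1  → match P0@[34:34]
i=35 'b': node 1→2 (fail-walked)
i=36 'd': node 2→1 (fail-walked)  → match P0@[36:36]
i=37 'b': node 1→2 (fail-walked)
i=38 'b': node 2→3  → match P3@[37:38]
i=39 'e': node 3→0 (fail-walked)
i=40 'a': node 0→5
i=41 'a': node 5→6
i=42 'a': node 6→6 (fail-walked)
i=43 'b': node 6→7
i=44 'a': node 7→8
i=45 'a': node 8→9
i=46 'e': node 9→10  → match P2@[41:46]
i=47 'd': node 10→1 (fail-walked)  → match P0@[47:47]
i=48 'a': node 1→5 (fail-walked)
i=49 'a': node 5→6
i=50 'b': node 6→7
i=51 'c': node 7→0 (fail-walked)
i=52 'a': node 0→5
i=53 'b': node 5→2 (fail-walked)
i=54 'd': node 2→1 (fail-walked)  → match P0@[54:54]
i=55 'e': node 1→0 (fail-walked)
i=56 'a': node 0→5
i=57 'a': node 5→6
i=58 'a': node 6→6 (fail-walked)
i=59 'b': node 6→7
i=60 'a': node 7→8
i=61 'a': node 8→9
i=62 'e': node 9→10  → match P2@[57:62]
i=63 'd': node 10→1 (fail-walked)  → match P0@[63:63]

Matches: [[6,2],[8,3],[10,0],[17,2],[19,0],[21,3],[22,1],[22,3],[23,1],[23,3],[24,0],[31,2],[34,0],[36,0],[38,3],[46,2],[47,0],[54,0],[62,2],[63,0]]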